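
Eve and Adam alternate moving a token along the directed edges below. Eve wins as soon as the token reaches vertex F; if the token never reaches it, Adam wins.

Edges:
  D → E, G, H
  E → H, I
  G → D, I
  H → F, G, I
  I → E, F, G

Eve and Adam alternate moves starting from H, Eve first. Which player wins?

Eve

Track states (vertex, player-to-move).
A0 = {(F,Eve), (F,Adam)}
A1: add {(H,Eve), (I,Eve)}.
(H,Eve) ∈ A1 ⇒ Eve forces the target.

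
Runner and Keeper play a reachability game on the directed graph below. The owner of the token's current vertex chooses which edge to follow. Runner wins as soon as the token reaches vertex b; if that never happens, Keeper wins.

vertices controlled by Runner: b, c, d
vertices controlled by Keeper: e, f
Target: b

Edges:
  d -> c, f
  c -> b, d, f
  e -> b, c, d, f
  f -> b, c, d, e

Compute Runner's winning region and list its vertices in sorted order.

A0 = {b}
A1: add {c} — c (Runner) has c→b.
A2: add {d} — d (Runner) has d→c.
A3 = A2; e.g. e (Keeper) can still go to f. Fixed point.
Runner's winning region = {b, c, d}.

b, c, d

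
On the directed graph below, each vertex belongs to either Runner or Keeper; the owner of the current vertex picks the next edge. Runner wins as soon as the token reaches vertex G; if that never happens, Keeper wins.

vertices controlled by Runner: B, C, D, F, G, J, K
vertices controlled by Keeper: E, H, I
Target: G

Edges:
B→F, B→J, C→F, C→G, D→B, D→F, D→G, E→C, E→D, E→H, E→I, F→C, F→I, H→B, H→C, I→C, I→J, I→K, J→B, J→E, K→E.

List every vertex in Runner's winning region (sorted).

B, C, D, F, G, H, J

A0 = {G}
A1: add {C, D} — C (Runner) has C→G; D (Runner) has D→G.
A2: add {F} — F (Runner) has F→C.
A3: add {B} — B (Runner) has B→F.
A4: add {H, J} — H (Keeper): all of {B, C} already in; J (Runner) has J→B.
A5 = A4; e.g. E (Keeper) can still go to I. Fixed point.
Runner's winning region = {B, C, D, F, G, H, J}.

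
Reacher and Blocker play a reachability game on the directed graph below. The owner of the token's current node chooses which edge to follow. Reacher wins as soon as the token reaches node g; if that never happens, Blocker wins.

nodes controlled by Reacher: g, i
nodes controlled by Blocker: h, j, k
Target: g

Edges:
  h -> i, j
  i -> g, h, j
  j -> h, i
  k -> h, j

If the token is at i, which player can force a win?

A0 = {g}
A1: add {i} — i (Reacher) has i→g.
A2 = A1; e.g. h (Blocker) can still go to j. Fixed point.
i ∈ A1, so Reacher can force the target.

Reacher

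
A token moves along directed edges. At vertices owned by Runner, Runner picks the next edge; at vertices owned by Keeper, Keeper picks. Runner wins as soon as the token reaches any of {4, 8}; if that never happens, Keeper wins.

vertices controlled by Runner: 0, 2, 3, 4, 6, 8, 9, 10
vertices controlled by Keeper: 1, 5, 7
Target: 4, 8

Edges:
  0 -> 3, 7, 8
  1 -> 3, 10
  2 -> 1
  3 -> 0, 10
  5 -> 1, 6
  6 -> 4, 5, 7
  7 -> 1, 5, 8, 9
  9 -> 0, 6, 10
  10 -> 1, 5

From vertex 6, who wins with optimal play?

Runner

A0 = {4, 8}
A1: add {0, 6} — 0 (Runner) has 0→8; 6 (Runner) has 6→4.
6 ∈ A1, so Runner can force the target.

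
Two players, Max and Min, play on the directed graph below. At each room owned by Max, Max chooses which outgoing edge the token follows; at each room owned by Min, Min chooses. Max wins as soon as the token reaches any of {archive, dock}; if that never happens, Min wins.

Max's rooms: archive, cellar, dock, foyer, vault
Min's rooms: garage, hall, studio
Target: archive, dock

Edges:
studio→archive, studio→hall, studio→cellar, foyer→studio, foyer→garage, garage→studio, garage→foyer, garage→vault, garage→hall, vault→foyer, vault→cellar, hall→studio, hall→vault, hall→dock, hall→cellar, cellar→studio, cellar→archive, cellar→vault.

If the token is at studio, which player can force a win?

Min

A0 = {archive, dock}
A1: add {cellar} — cellar (Max) has cellar→archive.
A2: add {vault} — vault (Max) has vault→cellar.
A3 = A2; e.g. studio (Min) can still go to hall. Fixed point.
studio never enters the attractor, so Min can avoid the target forever.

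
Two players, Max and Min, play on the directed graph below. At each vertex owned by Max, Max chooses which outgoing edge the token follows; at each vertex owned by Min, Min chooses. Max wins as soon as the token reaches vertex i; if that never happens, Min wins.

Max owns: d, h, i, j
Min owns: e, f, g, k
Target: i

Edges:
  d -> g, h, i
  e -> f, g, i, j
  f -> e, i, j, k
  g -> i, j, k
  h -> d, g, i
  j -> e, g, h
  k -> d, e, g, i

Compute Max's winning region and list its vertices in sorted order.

d, h, i, j

A0 = {i}
A1: add {d, h} — d (Max) has d→i; h (Max) has h→i.
A2: add {j} — j (Max) has j→h.
A3 = A2; e.g. e (Min) can still go to f. Fixed point.
Max's winning region = {d, h, i, j}.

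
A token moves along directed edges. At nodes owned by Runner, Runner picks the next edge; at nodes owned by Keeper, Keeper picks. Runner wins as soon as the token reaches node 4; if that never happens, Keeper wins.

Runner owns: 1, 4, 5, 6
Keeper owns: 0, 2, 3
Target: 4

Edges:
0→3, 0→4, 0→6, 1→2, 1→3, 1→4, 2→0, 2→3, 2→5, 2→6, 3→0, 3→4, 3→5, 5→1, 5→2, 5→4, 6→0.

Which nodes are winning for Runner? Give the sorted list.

1, 4, 5

A0 = {4}
A1: add {1, 5} — 1 (Runner) has 1→4; 5 (Runner) has 5→4.
A2 = A1; e.g. 0 (Keeper) can still go to 3. Fixed point.
Runner's winning region = {1, 4, 5}.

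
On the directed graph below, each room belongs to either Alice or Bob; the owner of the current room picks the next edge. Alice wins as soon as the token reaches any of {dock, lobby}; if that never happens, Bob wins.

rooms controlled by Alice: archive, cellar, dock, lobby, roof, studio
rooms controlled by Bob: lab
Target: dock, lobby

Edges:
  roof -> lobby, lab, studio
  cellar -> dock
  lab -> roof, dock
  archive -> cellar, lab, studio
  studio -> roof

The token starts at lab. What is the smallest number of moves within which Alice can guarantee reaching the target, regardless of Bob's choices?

A0 = {dock, lobby}
A1: add {cellar, roof} — roof (Alice) has roof→lobby; cellar (Alice) has cellar→dock.
A2: add {archive, lab, studio} — lab (Bob): all of {roof, dock} already in; archive (Alice) has archive→cellar; studio (Alice) has studio→roof.
A2 = all vertices. Fixed point.
lab enters the attractor at level 2, so Alice can force the target in 2 moves from there.

2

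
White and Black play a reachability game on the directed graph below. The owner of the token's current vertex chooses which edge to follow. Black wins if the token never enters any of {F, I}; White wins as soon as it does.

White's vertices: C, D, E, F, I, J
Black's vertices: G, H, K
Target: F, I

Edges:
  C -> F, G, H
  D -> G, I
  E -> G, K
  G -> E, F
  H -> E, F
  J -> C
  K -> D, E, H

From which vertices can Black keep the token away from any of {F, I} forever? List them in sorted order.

E, G, H, K

A0 = {F, I}
A1: add {C, D} — C (White) has C→F; D (White) has D→I.
A2: add {J} — J (White) has J→C.
A3 = A2; e.g. E (White) has no edge into A2. Fixed point.
White's attractor = {C, D, F, I, J}; Black avoids the target exactly from the complement.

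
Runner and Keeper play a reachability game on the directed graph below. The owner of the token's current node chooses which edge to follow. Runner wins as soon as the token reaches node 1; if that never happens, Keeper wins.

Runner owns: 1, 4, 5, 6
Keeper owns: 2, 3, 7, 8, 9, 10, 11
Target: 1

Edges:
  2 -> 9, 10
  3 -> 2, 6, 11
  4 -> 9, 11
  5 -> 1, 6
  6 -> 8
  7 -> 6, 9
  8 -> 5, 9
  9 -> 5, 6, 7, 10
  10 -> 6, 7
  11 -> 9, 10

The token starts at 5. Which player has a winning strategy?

Runner

A0 = {1}
A1: add {5} — 5 (Runner) has 5→1.
A2 = A1; e.g. 2 (Keeper) can still go to 9. Fixed point.
5 ∈ A1, so Runner can force the target.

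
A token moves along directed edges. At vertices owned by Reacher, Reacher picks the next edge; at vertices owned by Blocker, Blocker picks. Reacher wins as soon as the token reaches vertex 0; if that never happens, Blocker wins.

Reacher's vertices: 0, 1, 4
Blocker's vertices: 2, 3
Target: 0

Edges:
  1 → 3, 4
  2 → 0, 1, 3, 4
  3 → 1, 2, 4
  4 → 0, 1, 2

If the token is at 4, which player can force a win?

A0 = {0}
A1: add {4} — 4 (Reacher) has 4→0.
4 ∈ A1, so Reacher can force the target.

Reacher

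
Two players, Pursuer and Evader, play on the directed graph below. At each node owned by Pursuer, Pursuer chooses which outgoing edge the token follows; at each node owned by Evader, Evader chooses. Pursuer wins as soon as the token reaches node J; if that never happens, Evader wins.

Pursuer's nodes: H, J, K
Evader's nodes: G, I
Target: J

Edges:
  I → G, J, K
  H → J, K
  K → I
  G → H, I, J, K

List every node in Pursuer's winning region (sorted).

H, J

A0 = {J}
A1: add {H} — H (Pursuer) has H→J.
A2 = A1; e.g. G (Evader) can still go to I. Fixed point.
Pursuer's winning region = {H, J}.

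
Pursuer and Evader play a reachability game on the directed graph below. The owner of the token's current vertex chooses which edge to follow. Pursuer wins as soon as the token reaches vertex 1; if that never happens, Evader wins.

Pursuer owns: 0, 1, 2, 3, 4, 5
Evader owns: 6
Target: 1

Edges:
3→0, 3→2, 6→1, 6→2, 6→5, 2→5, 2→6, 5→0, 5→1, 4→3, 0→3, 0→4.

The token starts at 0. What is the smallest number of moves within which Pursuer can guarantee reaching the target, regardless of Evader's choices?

4

A0 = {1}
A1: add {5} — 5 (Pursuer) has 5→1.
A2: add {2} — 2 (Pursuer) has 2→5.
A3: add {3, 6} — 3 (Pursuer) has 3→2; 6 (Evader): all of {1, 2, 5} already in.
A4: add {0, 4} — 0 (Pursuer) has 0→3; 4 (Pursuer) has 4→3.
A4 = all vertices. Fixed point.
0 enters the attractor at level 4, so Pursuer can force the target in 4 moves from there.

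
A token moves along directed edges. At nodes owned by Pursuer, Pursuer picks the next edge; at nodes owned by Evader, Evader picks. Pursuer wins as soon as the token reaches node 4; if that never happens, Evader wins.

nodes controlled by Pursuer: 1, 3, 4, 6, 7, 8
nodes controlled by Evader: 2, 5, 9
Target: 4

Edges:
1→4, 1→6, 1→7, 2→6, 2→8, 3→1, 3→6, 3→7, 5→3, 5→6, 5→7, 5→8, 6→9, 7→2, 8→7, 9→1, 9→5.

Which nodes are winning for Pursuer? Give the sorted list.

1, 3, 4

A0 = {4}
A1: add {1} — 1 (Pursuer) has 1→4.
A2: add {3} — 3 (Pursuer) has 3→1.
A3 = A2; e.g. 2 (Evader) can still go to 6. Fixed point.
Pursuer's winning region = {1, 3, 4}.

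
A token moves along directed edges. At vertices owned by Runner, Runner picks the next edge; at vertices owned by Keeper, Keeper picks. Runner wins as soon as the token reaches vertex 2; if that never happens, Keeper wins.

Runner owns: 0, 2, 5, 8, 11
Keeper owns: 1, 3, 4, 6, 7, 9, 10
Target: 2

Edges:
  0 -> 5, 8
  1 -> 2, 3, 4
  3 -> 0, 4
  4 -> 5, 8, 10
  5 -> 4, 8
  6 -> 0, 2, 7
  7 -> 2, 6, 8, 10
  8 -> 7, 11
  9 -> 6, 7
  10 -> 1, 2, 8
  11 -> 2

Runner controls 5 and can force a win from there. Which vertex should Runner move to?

A0 = {2}
A1: add {11} — 11 (Runner) has 11→2.
A2: add {8} — 8 (Runner) has 8→11.
A3: add {0, 5} — 0 (Runner) has 0→8; 5 (Runner) has 5→8.
A4 = A3; e.g. 1 (Keeper) can still go to 3. Fixed point.
From 5, successor 8 is in the attractor (rank 2); the other successor 4 is not.

8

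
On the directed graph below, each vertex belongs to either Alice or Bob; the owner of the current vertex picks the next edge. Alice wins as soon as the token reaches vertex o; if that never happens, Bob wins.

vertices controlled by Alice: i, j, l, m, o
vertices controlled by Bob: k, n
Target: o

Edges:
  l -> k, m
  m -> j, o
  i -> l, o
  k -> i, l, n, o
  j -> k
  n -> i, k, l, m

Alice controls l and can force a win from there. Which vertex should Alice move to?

m

A0 = {o}
A1: add {i, m} — i (Alice) has i→o; m (Alice) has m→o.
A2: add {l} — l (Alice) has l→m.
A3 = A2; e.g. j (Alice) has no edge into A2. Fixed point.
From l, successor m is in the attractor (rank 1); the other successor k is not.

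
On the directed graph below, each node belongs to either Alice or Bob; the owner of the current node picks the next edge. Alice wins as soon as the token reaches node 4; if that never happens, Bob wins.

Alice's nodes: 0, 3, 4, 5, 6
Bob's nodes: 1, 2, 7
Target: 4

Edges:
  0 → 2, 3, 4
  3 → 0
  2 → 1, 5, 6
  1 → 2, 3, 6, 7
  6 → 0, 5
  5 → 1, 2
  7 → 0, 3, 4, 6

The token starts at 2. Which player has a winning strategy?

Bob

A0 = {4}
A1: add {0} — 0 (Alice) has 0→4.
A2: add {3, 6} — 3 (Alice) has 3→0; 6 (Alice) has 6→0.
A3: add {7} — 7 (Bob): all of {0, 3, 4, 6} already in.
A4 = A3; e.g. 1 (Bob) can still go to 2. Fixed point.
2 never enters the attractor, so Bob can avoid the target forever.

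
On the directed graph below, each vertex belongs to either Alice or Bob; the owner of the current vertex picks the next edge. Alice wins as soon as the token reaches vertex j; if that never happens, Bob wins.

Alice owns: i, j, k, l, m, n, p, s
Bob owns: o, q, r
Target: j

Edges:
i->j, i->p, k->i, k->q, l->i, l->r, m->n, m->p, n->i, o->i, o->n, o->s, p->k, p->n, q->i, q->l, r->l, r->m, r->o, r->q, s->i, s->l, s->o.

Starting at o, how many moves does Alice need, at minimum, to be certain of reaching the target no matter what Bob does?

A0 = {j}
A1: add {i} — i (Alice) has i→j.
A2: add {k, l, n, s} — k (Alice) has k→i; l (Alice) has l→i; n (Alice) has n→i; s (Alice) has s→i.
A3: add {m, o, p, q} — m (Alice) has m→n; o (Bob): all of {i, n, s} already in; p (Alice) has p→k; q (Bob): all of {i, l} already in.
o enters the attractor at level 3, so Alice can force the target in 3 moves from there.

3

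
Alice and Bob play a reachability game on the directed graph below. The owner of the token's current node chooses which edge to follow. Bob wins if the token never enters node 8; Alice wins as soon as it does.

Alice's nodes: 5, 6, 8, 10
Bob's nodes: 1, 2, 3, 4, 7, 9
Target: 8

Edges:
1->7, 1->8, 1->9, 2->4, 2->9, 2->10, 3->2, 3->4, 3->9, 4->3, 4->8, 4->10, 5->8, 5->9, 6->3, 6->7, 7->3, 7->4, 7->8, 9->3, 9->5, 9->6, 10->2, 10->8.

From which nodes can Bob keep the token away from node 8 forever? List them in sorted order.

A0 = {8}
A1: add {5, 10} — 5 (Alice) has 5→8; 10 (Alice) has 10→8.
A2 = A1; e.g. 1 (Bob) can still go to 7. Fixed point.
Alice's attractor = {5, 8, 10}; Bob avoids the target exactly from the complement.

1, 2, 3, 4, 6, 7, 9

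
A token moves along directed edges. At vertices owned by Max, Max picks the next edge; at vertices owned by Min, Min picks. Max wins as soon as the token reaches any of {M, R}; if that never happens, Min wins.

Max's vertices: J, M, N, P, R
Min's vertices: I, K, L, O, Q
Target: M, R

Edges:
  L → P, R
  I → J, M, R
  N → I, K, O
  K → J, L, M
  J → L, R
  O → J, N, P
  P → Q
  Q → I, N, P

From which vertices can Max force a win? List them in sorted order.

I, J, M, N, R

A0 = {M, R}
A1: add {J} — J (Max) has J→R.
A2: add {I} — I (Min): all of {J, M, R} already in.
A3: add {N} — N (Max) has N→I.
A4 = A3; e.g. K (Min) can still go to L. Fixed point.
Max's winning region = {I, J, M, N, R}.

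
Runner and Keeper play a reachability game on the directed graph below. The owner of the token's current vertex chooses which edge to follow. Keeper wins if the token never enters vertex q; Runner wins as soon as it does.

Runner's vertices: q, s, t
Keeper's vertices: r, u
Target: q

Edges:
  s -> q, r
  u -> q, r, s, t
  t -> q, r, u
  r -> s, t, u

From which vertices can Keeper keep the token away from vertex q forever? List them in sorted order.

A0 = {q}
A1: add {s, t} — s (Runner) has s→q; t (Runner) has t→q.
A2 = A1; e.g. r (Keeper) can still go to u. Fixed point.
Runner's attractor = {q, s, t}; Keeper avoids the target exactly from the complement.

r, u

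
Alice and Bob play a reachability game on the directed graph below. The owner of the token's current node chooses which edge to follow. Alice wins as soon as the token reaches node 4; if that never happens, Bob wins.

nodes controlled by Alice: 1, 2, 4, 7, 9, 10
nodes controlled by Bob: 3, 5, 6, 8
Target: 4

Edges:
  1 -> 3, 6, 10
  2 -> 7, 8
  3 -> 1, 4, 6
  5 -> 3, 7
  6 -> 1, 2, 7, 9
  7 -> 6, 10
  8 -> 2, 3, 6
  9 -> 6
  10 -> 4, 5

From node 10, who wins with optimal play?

A0 = {4}
A1: add {10} — 10 (Alice) has 10→4.
10 ∈ A1, so Alice can force the target.

Alice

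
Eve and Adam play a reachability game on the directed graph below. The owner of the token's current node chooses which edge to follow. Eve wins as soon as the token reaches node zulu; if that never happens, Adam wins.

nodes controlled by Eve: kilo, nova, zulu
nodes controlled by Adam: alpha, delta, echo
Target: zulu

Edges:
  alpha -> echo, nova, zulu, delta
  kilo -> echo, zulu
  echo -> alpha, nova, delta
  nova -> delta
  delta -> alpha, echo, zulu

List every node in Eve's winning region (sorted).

A0 = {zulu}
A1: add {kilo} — kilo (Eve) has kilo→zulu.
A2 = A1; e.g. alpha (Adam) can still go to echo. Fixed point.
Eve's winning region = {kilo, zulu}.

kilo, zulu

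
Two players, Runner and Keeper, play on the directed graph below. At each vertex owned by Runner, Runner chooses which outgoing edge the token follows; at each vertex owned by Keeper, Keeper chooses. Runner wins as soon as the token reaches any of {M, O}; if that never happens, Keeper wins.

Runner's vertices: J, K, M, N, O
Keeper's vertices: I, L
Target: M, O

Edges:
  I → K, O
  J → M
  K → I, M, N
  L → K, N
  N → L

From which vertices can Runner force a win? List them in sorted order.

I, J, K, M, O

A0 = {M, O}
A1: add {J, K} — J (Runner) has J→M; K (Runner) has K→M.
A2: add {I} — I (Keeper): all of {K, O} already in.
A3 = A2; e.g. L (Keeper) can still go to N. Fixed point.
Runner's winning region = {I, J, K, M, O}.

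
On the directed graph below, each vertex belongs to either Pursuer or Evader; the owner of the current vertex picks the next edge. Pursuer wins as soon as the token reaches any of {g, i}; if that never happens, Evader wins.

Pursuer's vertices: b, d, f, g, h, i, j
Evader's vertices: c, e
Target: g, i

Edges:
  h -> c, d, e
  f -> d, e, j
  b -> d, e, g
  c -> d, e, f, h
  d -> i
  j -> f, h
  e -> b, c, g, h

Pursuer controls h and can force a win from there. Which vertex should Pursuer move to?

A0 = {g, i}
A1: add {b, d} — b (Pursuer) has b→g; d (Pursuer) has d→i.
A2: add {f, h} — f (Pursuer) has f→d; h (Pursuer) has h→d.
A3: add {j} — j (Pursuer) has j→f.
A4 = A3; e.g. c (Evader) can still go to e. Fixed point.
From h, successor d is in the attractor (rank 1); the other successors c, e are not.

d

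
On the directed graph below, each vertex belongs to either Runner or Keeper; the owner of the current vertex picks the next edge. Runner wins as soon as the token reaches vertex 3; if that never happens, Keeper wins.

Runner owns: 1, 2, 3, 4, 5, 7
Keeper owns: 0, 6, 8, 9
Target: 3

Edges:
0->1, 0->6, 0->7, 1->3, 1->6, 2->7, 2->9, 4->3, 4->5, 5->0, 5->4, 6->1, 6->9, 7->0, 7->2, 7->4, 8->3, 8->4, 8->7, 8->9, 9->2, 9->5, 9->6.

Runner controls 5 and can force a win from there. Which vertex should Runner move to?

4

A0 = {3}
A1: add {1, 4} — 1 (Runner) has 1→3; 4 (Runner) has 4→3.
A2: add {5, 7} — 5 (Runner) has 5→4; 7 (Runner) has 7→4.
A3: add {2} — 2 (Runner) has 2→7.
A4 = A3; e.g. 0 (Keeper) can still go to 6. Fixed point.
From 5, successor 4 is in the attractor (rank 1); the other successor 0 is not.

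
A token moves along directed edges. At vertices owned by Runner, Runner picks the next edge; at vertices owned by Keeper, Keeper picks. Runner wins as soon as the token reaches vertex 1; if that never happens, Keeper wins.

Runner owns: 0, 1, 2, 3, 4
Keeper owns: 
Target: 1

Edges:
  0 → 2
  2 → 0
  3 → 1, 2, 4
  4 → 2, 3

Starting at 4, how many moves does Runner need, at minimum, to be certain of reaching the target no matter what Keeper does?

2

A0 = {1}
A1: add {3} — 3 (Runner) has 3→1.
A2: add {4} — 4 (Runner) has 4→3.
A3 = A2; e.g. 0 (Runner) has no edge into A2. Fixed point.
4 enters the attractor at level 2, so Runner can force the target in 2 moves from there.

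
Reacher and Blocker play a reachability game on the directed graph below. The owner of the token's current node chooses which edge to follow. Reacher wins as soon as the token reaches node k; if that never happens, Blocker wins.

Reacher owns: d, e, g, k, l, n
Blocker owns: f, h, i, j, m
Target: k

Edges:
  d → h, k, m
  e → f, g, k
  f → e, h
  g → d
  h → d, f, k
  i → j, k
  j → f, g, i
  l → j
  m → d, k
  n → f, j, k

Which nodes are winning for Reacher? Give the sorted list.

d, e, g, k, m, n

A0 = {k}
A1: add {d, e, n} — d (Reacher) has d→k; e (Reacher) has e→k; n (Reacher) has n→k.
A2: add {g, m} — g (Reacher) has g→d; m (Blocker): all of {d, k} already in.
A3 = A2; e.g. f (Blocker) can still go to h. Fixed point.
Reacher's winning region = {d, e, g, k, m, n}.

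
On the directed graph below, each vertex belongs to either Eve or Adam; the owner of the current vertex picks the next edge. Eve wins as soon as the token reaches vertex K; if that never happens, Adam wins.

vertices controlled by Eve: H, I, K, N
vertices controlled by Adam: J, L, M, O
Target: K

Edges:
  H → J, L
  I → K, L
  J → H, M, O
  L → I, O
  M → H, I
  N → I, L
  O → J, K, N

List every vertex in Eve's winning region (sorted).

I, K, N

A0 = {K}
A1: add {I} — I (Eve) has I→K.
A2: add {N} — N (Eve) has N→I.
A3 = A2; e.g. H (Eve) has no edge into A2. Fixed point.
Eve's winning region = {I, K, N}.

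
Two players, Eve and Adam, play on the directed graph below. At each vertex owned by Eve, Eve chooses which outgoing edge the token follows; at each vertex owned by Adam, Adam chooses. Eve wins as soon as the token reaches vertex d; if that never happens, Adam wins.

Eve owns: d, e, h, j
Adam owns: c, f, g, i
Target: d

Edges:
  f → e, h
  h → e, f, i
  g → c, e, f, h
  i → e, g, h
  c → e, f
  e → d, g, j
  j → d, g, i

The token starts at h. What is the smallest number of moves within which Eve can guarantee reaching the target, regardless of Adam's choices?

A0 = {d}
A1: add {e, j} — e (Eve) has e→d; j (Eve) has j→d.
A2: add {h} — h (Eve) has h→e.
h enters the attractor at level 2, so Eve can force the target in 2 moves from there.

2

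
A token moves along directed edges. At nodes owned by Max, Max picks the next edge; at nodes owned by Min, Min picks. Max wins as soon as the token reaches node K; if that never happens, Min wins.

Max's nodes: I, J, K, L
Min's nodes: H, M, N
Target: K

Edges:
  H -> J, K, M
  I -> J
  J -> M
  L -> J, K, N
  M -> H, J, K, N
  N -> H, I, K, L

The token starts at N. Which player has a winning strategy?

A0 = {K}
A1: add {L} — L (Max) has L→K.
A2 = A1; e.g. H (Min) can still go to J. Fixed point.
N never enters the attractor, so Min can avoid the target forever.

Min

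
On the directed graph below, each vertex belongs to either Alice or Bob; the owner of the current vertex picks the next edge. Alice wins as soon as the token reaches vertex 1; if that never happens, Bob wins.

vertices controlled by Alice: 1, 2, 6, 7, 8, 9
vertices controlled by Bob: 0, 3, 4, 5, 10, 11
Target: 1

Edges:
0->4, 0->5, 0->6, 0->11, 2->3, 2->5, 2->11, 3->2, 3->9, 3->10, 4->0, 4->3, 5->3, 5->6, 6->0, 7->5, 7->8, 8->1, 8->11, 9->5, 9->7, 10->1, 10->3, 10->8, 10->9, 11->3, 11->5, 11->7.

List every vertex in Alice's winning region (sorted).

1, 7, 8, 9

A0 = {1}
A1: add {8} — 8 (Alice) has 8→1.
A2: add {7} — 7 (Alice) has 7→8.
A3: add {9} — 9 (Alice) has 9→7.
A4 = A3; e.g. 0 (Bob) can still go to 4. Fixed point.
Alice's winning region = {1, 7, 8, 9}.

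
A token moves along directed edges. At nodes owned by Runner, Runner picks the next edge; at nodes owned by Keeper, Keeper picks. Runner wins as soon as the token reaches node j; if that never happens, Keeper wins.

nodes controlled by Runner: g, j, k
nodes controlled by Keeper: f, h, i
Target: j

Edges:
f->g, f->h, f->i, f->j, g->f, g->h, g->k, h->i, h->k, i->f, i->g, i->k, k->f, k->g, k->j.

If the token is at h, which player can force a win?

A0 = {j}
A1: add {k} — k (Runner) has k→j.
A2: add {g} — g (Runner) has g→k.
A3 = A2; e.g. f (Keeper) can still go to h. Fixed point.
h never enters the attractor, so Keeper can avoid the target forever.

Keeper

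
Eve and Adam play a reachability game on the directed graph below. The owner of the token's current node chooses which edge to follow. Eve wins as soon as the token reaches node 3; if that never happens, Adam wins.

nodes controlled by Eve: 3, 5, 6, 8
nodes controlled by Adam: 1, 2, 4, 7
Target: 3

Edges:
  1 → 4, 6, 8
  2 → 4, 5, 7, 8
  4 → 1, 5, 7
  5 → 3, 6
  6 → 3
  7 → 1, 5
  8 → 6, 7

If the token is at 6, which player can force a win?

Eve

A0 = {3}
A1: add {5, 6} — 5 (Eve) has 5→3; 6 (Eve) has 6→3.
6 ∈ A1, so Eve can force the target.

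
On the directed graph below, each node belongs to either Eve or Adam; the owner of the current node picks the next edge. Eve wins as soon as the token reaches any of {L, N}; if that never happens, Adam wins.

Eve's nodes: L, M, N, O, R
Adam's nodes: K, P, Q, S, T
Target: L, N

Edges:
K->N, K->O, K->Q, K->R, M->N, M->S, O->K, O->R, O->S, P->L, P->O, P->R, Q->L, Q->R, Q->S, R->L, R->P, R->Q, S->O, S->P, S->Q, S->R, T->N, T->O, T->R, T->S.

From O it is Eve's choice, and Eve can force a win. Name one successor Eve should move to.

R

A0 = {L, N}
A1: add {M, R} — M (Eve) has M→N; R (Eve) has R→L.
A2: add {O} — O (Eve) has O→R.
A3: add {P} — P (Adam): all of {L, O, R} already in.
A4 = A3; e.g. K (Adam) can still go to Q. Fixed point.
From O, successor R is in the attractor (rank 1); the other successors K, S are not.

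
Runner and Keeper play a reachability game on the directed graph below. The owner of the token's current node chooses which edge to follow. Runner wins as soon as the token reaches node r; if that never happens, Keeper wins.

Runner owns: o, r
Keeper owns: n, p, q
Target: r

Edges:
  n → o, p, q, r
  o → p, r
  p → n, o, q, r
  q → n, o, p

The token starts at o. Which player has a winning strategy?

A0 = {r}
A1: add {o} — o (Runner) has o→r.
A2 = A1; e.g. n (Keeper) can still go to p. Fixed point.
o ∈ A1, so Runner can force the target.

Runner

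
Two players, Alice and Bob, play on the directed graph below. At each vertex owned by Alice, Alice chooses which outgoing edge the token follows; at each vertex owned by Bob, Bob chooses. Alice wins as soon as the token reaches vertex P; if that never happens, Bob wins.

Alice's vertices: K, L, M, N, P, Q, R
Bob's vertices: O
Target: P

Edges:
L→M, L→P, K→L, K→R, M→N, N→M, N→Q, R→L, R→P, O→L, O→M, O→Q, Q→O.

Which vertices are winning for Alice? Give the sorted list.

A0 = {P}
A1: add {L, R} — L (Alice) has L→P; R (Alice) has R→P.
A2: add {K} — K (Alice) has K→L.
A3 = A2; e.g. M (Alice) has no edge into A2. Fixed point.
Alice's winning region = {K, L, P, R}.

K, L, P, R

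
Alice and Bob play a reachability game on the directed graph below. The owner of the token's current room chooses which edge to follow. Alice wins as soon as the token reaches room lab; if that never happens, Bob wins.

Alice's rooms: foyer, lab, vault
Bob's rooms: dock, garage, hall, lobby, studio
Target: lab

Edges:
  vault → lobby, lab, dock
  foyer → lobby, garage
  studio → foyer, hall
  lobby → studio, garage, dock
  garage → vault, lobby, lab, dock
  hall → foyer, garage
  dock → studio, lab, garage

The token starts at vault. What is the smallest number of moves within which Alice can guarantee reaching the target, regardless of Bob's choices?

A0 = {lab}
A1: add {vault} — vault (Alice) has vault→lab.
A2 = A1; e.g. foyer (Alice) has no edge into A1. Fixed point.
vault enters the attractor at level 1, so Alice can force the target in 1 move from there.

1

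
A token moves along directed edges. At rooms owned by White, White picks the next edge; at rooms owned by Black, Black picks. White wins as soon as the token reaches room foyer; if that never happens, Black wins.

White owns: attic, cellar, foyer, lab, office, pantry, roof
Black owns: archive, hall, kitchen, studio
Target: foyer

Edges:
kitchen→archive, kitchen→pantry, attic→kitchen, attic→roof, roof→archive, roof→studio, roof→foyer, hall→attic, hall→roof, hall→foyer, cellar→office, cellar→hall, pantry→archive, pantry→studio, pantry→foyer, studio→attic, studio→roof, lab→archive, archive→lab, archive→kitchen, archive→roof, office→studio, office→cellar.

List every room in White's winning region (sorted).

A0 = {foyer}
A1: add {pantry, roof} — roof (White) has roof→foyer; pantry (White) has pantry→foyer.
A2: add {attic} — attic (White) has attic→roof.
A3: add {hall, studio} — studio (Black): all of {attic, roof} already in; hall (Black): all of {attic, roof, foyer} already in.
A4: add {cellar, office} — office (White) has office→studio; cellar (White) has cellar→hall.
A5 = A4; e.g. archive (Black) can still go to lab. Fixed point.
White's winning region = {attic, cellar, foyer, hall, office, pantry, roof, studio}.

attic, cellar, foyer, hall, office, pantry, roof, studio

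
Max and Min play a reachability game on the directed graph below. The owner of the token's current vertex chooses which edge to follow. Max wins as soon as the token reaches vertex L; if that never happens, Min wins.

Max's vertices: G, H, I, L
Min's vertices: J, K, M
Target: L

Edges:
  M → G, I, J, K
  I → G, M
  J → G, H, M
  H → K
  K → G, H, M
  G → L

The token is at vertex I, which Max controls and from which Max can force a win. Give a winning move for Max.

G

A0 = {L}
A1: add {G} — G (Max) has G→L.
A2: add {I} — I (Max) has I→G.
A3 = A2; e.g. H (Max) has no edge into A2. Fixed point.
From I, successor G is in the attractor (rank 1); the other successor M is not.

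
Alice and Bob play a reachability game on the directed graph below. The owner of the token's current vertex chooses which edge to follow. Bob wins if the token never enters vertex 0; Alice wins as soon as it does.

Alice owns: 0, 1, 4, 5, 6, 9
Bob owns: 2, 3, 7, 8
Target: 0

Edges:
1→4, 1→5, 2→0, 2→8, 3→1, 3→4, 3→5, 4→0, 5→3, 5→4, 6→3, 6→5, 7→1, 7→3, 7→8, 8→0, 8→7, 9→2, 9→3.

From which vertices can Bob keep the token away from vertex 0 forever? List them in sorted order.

A0 = {0}
A1: add {4} — 4 (Alice) has 4→0.
A2: add {1, 5} — 1 (Alice) has 1→4; 5 (Alice) has 5→4.
A3: add {3, 6} — 3 (Bob): all of {1, 4, 5} already in; 6 (Alice) has 6→5.
A4: add {9} — 9 (Alice) has 9→3.
A5 = A4; e.g. 2 (Bob) can still go to 8. Fixed point.
Alice's attractor = {0, 1, 3, 4, 5, 6, 9}; Bob avoids the target exactly from the complement.

2, 7, 8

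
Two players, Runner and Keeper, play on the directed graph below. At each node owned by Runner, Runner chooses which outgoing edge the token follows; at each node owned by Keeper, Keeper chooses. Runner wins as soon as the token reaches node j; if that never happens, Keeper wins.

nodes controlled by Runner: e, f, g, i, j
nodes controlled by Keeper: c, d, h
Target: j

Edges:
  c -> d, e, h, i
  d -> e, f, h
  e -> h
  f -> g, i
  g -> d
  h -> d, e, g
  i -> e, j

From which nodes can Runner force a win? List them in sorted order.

f, i, j

A0 = {j}
A1: add {i} — i (Runner) has i→j.
A2: add {f} — f (Runner) has f→i.
A3 = A2; e.g. c (Keeper) can still go to d. Fixed point.
Runner's winning region = {f, i, j}.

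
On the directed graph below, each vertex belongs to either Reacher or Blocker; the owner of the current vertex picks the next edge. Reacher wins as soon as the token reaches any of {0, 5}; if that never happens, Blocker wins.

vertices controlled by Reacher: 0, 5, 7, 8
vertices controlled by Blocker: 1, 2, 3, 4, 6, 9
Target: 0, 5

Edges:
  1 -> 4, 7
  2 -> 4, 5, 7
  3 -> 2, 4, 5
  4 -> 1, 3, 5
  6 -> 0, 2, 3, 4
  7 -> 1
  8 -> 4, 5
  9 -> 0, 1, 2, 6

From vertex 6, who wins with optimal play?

Blocker

A0 = {0, 5}
A1: add {8} — 8 (Reacher) has 8→5.
A2 = A1; e.g. 1 (Blocker) can still go to 4. Fixed point.
6 never enters the attractor, so Blocker can avoid the target forever.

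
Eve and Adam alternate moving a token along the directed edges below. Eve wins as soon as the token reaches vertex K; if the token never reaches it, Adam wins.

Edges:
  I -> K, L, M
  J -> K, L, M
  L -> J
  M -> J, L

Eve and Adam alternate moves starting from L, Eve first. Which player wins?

Track states (vertex, player-to-move).
A0 = {(K,Eve), (K,Adam)}
A1: add {(I,Eve), (J,Eve)}.
A2: add {(L,Adam)}.
A3: add {(M,Eve)}.
A4 = A3; e.g. (I,Adam) stays out. (L,Eve) never enters ⇒ Adam avoids the target.

Adam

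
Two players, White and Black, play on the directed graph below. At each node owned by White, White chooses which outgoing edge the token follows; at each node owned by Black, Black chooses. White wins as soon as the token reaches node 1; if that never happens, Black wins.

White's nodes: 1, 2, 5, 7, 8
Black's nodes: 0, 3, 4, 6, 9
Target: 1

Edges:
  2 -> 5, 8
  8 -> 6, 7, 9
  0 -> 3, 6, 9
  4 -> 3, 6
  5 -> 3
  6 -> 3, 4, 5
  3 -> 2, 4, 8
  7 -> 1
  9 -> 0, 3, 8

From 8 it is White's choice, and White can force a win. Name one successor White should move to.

7

A0 = {1}
A1: add {7} — 7 (White) has 7→1.
A2: add {8} — 8 (White) has 8→7.
A3: add {2} — 2 (White) has 2→8.
A4 = A3; e.g. 0 (Black) can still go to 3. Fixed point.
From 8, successor 7 is in the attractor (rank 1); the other successors 6, 9 are not.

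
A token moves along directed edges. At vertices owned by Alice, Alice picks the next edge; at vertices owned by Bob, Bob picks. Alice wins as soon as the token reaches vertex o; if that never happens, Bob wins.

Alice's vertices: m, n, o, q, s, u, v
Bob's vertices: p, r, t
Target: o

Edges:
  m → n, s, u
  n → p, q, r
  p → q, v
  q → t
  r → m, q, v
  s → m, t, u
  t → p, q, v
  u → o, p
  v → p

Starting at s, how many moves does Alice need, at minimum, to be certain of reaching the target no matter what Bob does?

2

A0 = {o}
A1: add {u} — u (Alice) has u→o.
A2: add {m, s} — m (Alice) has m→u; s (Alice) has s→u.
A3 = A2; e.g. n (Alice) has no edge into A2. Fixed point.
s enters the attractor at level 2, so Alice can force the target in 2 moves from there.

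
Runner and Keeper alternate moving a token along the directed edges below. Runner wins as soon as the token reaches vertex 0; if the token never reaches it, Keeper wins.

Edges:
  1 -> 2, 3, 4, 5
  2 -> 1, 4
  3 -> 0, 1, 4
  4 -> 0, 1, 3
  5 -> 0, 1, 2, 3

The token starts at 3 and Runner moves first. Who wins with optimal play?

Track states (vertex, player-to-move).
A0 = {(0,Runner), (0,Keeper)}
A1: add {(3,Runner), (4,Runner), (5,Runner)}.
(3,Runner) ∈ A1 ⇒ Runner forces the target.

Runner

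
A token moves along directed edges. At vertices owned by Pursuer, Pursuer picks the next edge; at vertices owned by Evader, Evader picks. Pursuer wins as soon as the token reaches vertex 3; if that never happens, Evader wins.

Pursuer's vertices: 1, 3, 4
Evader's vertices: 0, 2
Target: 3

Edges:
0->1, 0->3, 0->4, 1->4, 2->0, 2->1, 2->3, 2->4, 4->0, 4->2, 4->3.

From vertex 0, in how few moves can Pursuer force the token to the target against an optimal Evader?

A0 = {3}
A1: add {4} — 4 (Pursuer) has 4→3.
A2: add {1} — 1 (Pursuer) has 1→4.
A3: add {0} — 0 (Evader): all of {1, 3, 4} already in.
0 enters the attractor at level 3, so Pursuer can force the target in 3 moves from there.

3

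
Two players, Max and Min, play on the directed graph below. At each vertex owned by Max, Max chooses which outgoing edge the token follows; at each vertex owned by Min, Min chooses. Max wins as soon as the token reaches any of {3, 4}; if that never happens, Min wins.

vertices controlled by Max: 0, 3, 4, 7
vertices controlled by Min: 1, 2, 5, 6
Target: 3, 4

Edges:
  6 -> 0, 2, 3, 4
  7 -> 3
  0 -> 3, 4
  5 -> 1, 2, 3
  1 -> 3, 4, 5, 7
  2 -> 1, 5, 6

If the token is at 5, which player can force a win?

Min

A0 = {3, 4}
A1: add {0, 7} — 0 (Max) has 0→3; 7 (Max) has 7→3.
A2 = A1; e.g. 1 (Min) can still go to 5. Fixed point.
5 never enters the attractor, so Min can avoid the target forever.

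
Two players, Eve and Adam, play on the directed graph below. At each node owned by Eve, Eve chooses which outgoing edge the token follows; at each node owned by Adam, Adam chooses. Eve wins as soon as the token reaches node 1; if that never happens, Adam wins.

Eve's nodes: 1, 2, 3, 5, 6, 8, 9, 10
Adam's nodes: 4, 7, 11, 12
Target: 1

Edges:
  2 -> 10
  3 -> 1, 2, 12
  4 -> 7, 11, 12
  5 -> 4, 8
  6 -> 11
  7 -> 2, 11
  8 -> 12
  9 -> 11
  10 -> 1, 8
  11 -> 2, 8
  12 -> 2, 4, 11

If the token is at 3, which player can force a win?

Eve

A0 = {1}
A1: add {3, 10} — 3 (Eve) has 3→1; 10 (Eve) has 10→1.
3 ∈ A1, so Eve can force the target.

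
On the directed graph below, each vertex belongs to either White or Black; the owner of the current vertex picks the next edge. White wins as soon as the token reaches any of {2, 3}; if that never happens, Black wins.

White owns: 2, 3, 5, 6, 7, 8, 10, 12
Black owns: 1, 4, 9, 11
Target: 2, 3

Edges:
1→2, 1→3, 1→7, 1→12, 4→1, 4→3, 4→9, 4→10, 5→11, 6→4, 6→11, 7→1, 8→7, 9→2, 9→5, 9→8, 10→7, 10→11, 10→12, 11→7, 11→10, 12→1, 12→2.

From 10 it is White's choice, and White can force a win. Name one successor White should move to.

A0 = {2, 3}
A1: add {12} — 12 (White) has 12→2.
A2: add {10} — 10 (White) has 10→12.
A3 = A2; e.g. 1 (Black) can still go to 7. Fixed point.
From 10, successor 12 is in the attractor (rank 1); the other successors 7, 11 are not.

12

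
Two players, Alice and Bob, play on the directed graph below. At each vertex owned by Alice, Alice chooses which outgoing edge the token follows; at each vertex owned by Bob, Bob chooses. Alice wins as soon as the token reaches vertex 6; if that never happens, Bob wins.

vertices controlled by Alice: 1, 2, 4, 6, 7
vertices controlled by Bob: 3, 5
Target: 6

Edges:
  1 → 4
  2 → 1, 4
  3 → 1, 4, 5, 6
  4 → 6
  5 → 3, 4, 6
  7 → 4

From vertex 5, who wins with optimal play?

Bob

A0 = {6}
A1: add {4} — 4 (Alice) has 4→6.
A2: add {1, 2, 7} — 1 (Alice) has 1→4; 2 (Alice) has 2→4; 7 (Alice) has 7→4.
A3 = A2; e.g. 3 (Bob) can still go to 5. Fixed point.
5 never enters the attractor, so Bob can avoid the target forever.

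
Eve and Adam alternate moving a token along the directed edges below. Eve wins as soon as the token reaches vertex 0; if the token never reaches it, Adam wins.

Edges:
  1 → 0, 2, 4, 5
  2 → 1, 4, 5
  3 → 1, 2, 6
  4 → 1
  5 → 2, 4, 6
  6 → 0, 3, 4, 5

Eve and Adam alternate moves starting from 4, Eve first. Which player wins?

Adam

Track states (vertex, player-to-move).
A0 = {(0,Eve), (0,Adam)}
A1: add {(1,Eve), (6,Eve)}.
A2: add {(4,Adam)}.
A3: add {(2,Eve), (5,Eve)}.
A4: add {(3,Adam)}.
A5 = A4; e.g. (1,Adam) stays out. (4,Eve) never enters ⇒ Adam avoids the target.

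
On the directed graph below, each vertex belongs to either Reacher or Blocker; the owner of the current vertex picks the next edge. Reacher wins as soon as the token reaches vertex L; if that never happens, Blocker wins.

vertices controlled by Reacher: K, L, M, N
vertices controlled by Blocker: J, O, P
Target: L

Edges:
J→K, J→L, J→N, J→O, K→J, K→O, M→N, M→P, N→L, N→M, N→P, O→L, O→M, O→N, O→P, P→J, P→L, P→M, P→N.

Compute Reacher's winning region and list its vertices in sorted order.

A0 = {L}
A1: add {N} — N (Reacher) has N→L.
A2: add {M} — M (Reacher) has M→N.
A3 = A2; e.g. J (Blocker) can still go to K. Fixed point.
Reacher's winning region = {L, M, N}.

L, M, N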